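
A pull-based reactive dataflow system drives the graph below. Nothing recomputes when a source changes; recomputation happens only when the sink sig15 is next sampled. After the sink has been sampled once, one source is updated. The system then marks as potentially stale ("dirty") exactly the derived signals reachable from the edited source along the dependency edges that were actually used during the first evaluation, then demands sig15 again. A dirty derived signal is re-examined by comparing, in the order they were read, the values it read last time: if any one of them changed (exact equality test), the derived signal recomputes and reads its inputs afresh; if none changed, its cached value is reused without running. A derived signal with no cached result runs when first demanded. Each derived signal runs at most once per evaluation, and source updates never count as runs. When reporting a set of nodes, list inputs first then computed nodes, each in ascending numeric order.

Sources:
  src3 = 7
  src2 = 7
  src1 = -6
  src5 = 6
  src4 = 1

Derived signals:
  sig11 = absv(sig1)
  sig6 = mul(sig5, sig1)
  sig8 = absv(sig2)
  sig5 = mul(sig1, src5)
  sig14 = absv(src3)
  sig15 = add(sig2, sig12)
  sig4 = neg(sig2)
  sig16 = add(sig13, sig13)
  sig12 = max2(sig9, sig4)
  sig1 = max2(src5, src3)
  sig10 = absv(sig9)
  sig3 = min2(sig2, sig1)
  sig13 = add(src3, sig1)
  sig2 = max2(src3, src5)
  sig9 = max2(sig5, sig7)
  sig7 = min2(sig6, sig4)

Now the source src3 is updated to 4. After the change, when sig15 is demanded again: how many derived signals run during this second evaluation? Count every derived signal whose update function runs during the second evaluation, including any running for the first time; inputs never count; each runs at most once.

First evaluation (everything demanded from the output):
  sig1 = max2(6, 7) = 7
  sig2 = max2(7, 6) = 7
  sig4 = neg(7) = -7
  sig5 = mul(7, 6) = 42
  sig6 = mul(42, 7) = 294
  sig7 = min2(294, -7) = -7
  sig9 = max2(42, -7) = 42
  sig12 = max2(42, -7) = 42
  sig15 = add(7, 42) = 49

Propagation after the edit:
  sig1: runs — src3 7->4; result 6.
  sig2: runs — src3 7->4; result 6.
  sig4: runs — sig2 7->6; result -6.
  sig5: runs — sig1 7->6; result 36.
  sig6: runs — sig5 42->36; sig1 7->6; result 216.
  sig7: runs — sig6 294->216; sig4 -7->-6; result -6.
  sig9: runs — sig5 42->36; sig7 -7->-6; result 36.
  sig12: runs — sig9 42->36; sig4 -7->-6; result 36.
  sig15: runs — sig2 7->6; sig12 42->36; result 42.

Derived signals that run: sig1, sig2, sig4, sig5, sig6, sig7, sig9, sig12, sig15 — 9 in total.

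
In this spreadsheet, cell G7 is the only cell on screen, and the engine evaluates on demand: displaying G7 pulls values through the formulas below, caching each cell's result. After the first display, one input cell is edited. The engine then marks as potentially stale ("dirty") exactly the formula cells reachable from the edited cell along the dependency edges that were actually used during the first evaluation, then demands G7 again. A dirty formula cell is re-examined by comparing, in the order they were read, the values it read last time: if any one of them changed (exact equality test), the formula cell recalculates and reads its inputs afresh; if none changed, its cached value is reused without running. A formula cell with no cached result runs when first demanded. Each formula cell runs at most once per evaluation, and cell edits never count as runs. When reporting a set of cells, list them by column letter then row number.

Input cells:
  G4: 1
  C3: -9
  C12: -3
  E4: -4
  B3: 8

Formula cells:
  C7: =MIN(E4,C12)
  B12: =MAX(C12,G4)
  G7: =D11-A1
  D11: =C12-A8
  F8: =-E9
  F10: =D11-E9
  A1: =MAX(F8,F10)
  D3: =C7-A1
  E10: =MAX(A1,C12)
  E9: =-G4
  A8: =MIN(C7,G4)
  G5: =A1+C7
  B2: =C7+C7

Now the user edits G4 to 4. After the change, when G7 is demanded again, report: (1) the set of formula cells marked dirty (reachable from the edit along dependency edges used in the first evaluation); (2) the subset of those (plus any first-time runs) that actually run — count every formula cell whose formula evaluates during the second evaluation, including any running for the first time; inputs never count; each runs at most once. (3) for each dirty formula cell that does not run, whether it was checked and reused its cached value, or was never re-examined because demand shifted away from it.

Initial pass — values computed on the first demand:
  C7 = MIN(-4, -3) = -4
  A8 = MIN(-4, 1) = -4
  D11 = -3 - -4 = 1
  E9 = -(1) = -1
  F8 = -(-1) = 1
  F10 = 1 - -1 = 2
  A1 = MAX(1, 2) = 2
  G7 = 1 - 2 = -1

Second demand — change propagation:
  A8: re-runs because G4 1->4; new result -4 (unchanged).
  D11: re-examined; everything it read last time is the same (C12 unchanged, A8 unchanged) — cache 1 kept, no run.
  E9: re-runs because G4 1->4; new result -4.
  F8: re-runs because E9 -1->-4; new result 4.
  F10: re-runs because E9 -1->-4; new result 5.
  A1: re-runs because F8 1->4; F10 2->5; new result 5.
  G7: re-runs because A1 2->5; new result -4.

The important point: at D11 every value read last time is unchanged, so the dirty flag clears without a run.

Dirty set: A1, A8, D11, E9, F8, F10, G7.
Run set: A1, A8, E9, F8, F10, G7 (6 run).
Re-examined without running (cache reused): D11.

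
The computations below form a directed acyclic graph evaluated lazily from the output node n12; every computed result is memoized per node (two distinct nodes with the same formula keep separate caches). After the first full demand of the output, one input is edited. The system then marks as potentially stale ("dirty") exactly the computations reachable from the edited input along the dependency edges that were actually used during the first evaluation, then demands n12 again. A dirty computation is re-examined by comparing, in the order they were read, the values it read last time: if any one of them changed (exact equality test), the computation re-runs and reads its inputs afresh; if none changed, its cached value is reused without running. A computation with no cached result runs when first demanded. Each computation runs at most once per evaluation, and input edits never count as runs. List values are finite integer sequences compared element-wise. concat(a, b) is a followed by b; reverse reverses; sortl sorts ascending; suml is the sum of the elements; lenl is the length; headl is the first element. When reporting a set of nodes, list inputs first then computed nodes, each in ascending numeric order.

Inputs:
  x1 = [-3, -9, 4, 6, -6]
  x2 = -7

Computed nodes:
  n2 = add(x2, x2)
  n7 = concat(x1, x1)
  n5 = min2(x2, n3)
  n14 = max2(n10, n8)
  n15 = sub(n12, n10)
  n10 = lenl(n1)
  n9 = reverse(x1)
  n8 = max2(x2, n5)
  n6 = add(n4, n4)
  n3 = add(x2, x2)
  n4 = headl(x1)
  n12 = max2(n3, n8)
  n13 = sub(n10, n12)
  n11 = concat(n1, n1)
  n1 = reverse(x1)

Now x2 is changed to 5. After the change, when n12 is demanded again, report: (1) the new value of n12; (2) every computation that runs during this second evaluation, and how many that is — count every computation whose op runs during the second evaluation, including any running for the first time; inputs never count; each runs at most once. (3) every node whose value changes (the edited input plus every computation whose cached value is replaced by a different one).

First demand of the output computes:
  n3 = add(-7, -7) = -14
  n5 = min2(-7, -14) = -14
  n8 = max2(-7, -14) = -7
  n12 = max2(-14, -7) = -7

After the edit, cleaning proceeds:
  n3: a read changed (x2 -7->5; x2 -7->5) — executes, giving 10.
  n5: a read changed (x2 -7->5; n3 -14->10) — executes, giving 5.
  n8: a read changed (x2 -7->5; n5 -14->5) — executes, giving 5.
  n12: a read changed (n3 -14->10; n8 -7->5) — executes, giving 10.

Demanding n12 again yields 10.
4 computations run: n3, n5, n8, n12.
The nodes whose values change: x2, n3, n5, n8, n12.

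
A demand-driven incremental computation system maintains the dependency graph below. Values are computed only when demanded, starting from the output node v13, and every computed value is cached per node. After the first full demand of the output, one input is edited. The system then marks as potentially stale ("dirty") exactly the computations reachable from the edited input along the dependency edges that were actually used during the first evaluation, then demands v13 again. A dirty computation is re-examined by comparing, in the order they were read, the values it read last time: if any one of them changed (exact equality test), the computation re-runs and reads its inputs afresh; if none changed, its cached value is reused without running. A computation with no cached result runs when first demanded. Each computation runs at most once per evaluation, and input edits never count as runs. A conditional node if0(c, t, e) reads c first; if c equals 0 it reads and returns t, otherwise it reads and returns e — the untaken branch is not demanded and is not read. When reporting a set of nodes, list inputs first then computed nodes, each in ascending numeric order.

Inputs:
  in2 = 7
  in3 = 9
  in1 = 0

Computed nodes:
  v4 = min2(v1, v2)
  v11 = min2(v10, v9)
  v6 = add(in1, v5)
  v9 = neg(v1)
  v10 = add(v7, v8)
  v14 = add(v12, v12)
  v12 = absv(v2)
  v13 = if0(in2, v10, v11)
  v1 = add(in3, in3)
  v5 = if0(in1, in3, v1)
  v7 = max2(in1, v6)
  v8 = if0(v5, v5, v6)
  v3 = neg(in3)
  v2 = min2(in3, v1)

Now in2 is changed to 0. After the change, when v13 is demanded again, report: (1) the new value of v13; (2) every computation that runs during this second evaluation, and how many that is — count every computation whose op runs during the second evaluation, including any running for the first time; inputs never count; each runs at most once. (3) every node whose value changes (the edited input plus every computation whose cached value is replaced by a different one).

First evaluation (everything demanded from the output):
  v1 = add(9, 9) = 18
  v5 = if0(in1=0 -> then branch in3) = 9
  v6 = add(0, 9) = 9
  v7 = max2(0, 9) = 9
  v8 = if0(v5=9 -> else branch v6) = 9
  v9 = neg(18) = -18
  v10 = add(9, 9) = 18
  v11 = min2(18, -18) = -18
  v13 = if0(in2=7 -> else branch v11) = -18

Propagation after the edit:
  v13: runs — in2 7->0; result 18.

New value of v13: 18.
Computations that run: v13 — 1 in total.
Values that change: in2, v13.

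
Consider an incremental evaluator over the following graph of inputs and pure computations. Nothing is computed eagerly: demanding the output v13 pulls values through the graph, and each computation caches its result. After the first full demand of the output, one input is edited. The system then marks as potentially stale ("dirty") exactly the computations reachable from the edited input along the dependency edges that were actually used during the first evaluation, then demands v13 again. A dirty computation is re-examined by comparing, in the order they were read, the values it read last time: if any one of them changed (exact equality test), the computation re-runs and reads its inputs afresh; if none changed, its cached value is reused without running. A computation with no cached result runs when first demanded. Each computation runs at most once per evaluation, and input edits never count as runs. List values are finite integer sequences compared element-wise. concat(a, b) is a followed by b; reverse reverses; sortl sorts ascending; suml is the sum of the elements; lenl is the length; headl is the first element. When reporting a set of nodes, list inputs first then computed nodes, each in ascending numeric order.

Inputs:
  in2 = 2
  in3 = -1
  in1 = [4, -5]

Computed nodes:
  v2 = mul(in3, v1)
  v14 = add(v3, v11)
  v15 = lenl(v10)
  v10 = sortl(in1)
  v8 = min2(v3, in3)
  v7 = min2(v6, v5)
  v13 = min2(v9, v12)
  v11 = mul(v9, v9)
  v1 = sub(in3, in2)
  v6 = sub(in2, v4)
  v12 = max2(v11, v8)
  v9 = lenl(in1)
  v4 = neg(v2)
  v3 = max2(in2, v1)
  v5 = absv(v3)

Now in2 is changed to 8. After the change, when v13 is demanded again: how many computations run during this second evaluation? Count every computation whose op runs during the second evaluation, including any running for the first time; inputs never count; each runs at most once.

Run set: v1, v3, v8 (3 run).
The important point: v8 recomputes to an identical value, and the output ends up unchanged.

Initial pass — values computed on the first demand:
  v1 = sub(-1, 2) = -3
  v3 = max2(2, -3) = 2
  v8 = min2(2, -1) = -1
  v9 = lenl([4, -5]) = 2
  v11 = mul(2, 2) = 4
  v12 = max2(4, -1) = 4
  v13 = min2(2, 4) = 2

Second demand — change propagation:
  v1: re-runs because in2 2->8; new result -9.
  v3: re-runs because in2 2->8; v1 -3->-9; new result 8.
  v8: re-runs because v3 2->8; new result -1 (unchanged).
  v12: re-examined; everything it read last time is the same (v11 unchanged, v8 unchanged) — cache 4 kept, no run.
  v13: re-examined; everything it read last time is the same (v9 unchanged, v12 unchanged) — cache 2 kept, no run.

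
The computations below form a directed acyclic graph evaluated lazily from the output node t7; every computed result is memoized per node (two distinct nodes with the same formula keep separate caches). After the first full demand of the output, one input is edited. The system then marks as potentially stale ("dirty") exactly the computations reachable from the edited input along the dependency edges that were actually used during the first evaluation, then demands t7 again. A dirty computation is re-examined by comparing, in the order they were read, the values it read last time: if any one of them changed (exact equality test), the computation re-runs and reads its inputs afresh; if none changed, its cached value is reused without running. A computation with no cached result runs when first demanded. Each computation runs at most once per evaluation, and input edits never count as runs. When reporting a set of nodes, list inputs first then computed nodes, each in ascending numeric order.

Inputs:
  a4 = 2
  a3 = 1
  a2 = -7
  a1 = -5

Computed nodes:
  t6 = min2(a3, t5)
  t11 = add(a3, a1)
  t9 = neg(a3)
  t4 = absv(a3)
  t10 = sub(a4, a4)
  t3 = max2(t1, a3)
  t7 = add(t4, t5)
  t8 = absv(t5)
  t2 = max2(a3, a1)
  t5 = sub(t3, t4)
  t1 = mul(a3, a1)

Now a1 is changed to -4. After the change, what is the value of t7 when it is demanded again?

Demanding t7 again yields 1.
Note the absorption at t3: it re-runs yet its value is the same, leaving the output's value untouched.

First demand of the output computes:
  t1 = mul(1, -5) = -5
  t3 = max2(-5, 1) = 1
  t4 = absv(1) = 1
  t5 = sub(1, 1) = 0
  t7 = add(1, 0) = 1

After the edit, cleaning proceeds:
  t1: a read changed (a1 -5->-4) — executes, giving -4.
  t3: a read changed (t1 -5->-4) — executes, giving 1 — identical to its old value.
  t5: dirty, but its reads are unchanged (t3 unchanged, t4 unchanged); cached 0 stands.
  t7: dirty, but its reads are unchanged (t4 unchanged, t5 unchanged); cached 1 stands.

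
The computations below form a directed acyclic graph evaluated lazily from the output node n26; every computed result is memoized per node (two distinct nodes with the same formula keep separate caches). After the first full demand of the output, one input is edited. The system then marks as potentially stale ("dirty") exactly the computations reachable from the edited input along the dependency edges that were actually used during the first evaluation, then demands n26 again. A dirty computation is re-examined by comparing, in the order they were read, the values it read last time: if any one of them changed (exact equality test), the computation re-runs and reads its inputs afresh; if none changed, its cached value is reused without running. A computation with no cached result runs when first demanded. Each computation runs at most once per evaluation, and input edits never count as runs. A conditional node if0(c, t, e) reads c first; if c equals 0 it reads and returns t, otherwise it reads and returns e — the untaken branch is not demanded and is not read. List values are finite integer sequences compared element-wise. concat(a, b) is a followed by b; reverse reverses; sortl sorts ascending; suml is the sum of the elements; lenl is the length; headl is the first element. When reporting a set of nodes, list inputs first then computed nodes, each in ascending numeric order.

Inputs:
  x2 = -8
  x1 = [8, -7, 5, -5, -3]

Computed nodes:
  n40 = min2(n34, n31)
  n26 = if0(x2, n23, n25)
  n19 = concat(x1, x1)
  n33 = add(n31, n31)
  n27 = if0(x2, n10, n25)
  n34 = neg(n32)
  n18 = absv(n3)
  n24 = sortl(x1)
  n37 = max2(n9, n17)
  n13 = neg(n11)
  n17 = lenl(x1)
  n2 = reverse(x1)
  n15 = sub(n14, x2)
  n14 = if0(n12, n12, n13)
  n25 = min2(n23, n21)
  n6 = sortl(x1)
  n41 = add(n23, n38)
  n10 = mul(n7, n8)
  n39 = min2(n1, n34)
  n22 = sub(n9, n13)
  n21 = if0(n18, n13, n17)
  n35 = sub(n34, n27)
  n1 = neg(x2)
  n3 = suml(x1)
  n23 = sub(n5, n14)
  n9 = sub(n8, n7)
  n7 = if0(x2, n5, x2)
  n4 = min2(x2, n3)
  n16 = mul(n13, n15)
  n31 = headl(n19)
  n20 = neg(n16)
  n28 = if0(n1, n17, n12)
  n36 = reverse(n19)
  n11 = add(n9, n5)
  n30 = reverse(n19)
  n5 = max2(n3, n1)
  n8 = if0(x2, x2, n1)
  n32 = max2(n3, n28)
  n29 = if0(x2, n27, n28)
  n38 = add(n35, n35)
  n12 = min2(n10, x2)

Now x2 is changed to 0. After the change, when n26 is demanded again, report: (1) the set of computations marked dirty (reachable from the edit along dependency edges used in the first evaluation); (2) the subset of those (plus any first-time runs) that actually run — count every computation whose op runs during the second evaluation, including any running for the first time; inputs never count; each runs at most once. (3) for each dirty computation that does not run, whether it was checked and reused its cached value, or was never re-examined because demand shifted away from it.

First demand of the output computes:
  n1 = neg(-8) = 8
  n3 = suml([8, -7, 5, -5, -3]) = -2
  n5 = max2(-2, 8) = 8
  n7 = if0(x2=-8 -> else branch x2) = -8
  n8 = if0(x2=-8 -> else branch n1) = 8
  n9 = sub(8, -8) = 16
  n10 = mul(-8, 8) = -64
  n11 = add(16, 8) = 24
  n12 = min2(-64, -8) = -64
  n13 = neg(24) = -24
  n14 = if0(n12=-64 -> else branch n13) = -24
  n17 = lenl([8, -7, 5, -5, -3]) = 5
  n18 = absv(-2) = 2
  n21 = if0(n18=2 -> else branch n17) = 5
  n23 = sub(8, -24) = 32
  n25 = min2(32, 5) = 5
  n26 = if0(x2=-8 -> else branch n25) = 5

After the edit, cleaning proceeds:
  n1: a read changed (x2 -8->0) — executes, giving 0.
  n5: a read changed (n1 8->0) — executes, giving 0.
  n7: a read changed (x2 -8->0; x2 -8->0) — executes, giving 0.
  n8: a read changed (x2 -8->0; n1 8->0) — executes, giving 0.
  n9: stays stale; no demand reaches it after the flip.
  n10: a read changed (n7 -8->0; n8 8->0) — executes, giving 0.
  n11: stays stale; no demand reaches it after the flip.
  n12: a read changed (n10 -64->0; x2 -8->0) — executes, giving 0.
  n13: stays stale; no demand reaches it after the flip.
  n14: a read changed (n12 -64->0) — executes, giving 0.
  n23: a read changed (n5 8->0; n14 -24->0) — executes, giving 0.
  n25: stays stale; no demand reaches it after the flip.
  n26: a read changed (x2 -8->0) — executes, giving 0.

Note the branch switch — demand abandons n9, n11, n13, n25, which are never re-examined.

The edit dirties: n1, n5, n7, n8, n9, n10, n11, n12, n13, n14, n23, n25, n26.
9 computations run: n1, n5, n7, n8, n10, n12, n14, n23, n26.
Unvisited dirty nodes (no longer demanded): n9, n11, n13, n25.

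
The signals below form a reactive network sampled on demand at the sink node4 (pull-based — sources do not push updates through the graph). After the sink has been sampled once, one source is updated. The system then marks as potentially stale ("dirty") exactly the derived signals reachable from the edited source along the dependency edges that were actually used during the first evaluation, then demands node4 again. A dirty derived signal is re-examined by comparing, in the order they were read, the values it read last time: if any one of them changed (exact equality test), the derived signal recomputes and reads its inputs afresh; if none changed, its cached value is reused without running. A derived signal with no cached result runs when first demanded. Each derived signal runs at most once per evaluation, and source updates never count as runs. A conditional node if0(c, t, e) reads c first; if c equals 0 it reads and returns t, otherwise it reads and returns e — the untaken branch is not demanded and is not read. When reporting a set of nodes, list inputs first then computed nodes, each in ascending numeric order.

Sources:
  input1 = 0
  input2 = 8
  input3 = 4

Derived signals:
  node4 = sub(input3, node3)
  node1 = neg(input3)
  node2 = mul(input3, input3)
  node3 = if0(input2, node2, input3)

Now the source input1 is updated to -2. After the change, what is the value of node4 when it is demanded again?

node4 now evaluates to 0.
The important point: nothing the output needs ever reads input1, so the edit is invisible to it.

Initial pass — values computed on the first demand:
  node3 = if0(input2=8 -> else branch input3) = 4
  node4 = sub(4, 4) = 0

Second demand — change propagation:
  no demanded computation ever read input1, so the edit dirties nothing and nothing runs.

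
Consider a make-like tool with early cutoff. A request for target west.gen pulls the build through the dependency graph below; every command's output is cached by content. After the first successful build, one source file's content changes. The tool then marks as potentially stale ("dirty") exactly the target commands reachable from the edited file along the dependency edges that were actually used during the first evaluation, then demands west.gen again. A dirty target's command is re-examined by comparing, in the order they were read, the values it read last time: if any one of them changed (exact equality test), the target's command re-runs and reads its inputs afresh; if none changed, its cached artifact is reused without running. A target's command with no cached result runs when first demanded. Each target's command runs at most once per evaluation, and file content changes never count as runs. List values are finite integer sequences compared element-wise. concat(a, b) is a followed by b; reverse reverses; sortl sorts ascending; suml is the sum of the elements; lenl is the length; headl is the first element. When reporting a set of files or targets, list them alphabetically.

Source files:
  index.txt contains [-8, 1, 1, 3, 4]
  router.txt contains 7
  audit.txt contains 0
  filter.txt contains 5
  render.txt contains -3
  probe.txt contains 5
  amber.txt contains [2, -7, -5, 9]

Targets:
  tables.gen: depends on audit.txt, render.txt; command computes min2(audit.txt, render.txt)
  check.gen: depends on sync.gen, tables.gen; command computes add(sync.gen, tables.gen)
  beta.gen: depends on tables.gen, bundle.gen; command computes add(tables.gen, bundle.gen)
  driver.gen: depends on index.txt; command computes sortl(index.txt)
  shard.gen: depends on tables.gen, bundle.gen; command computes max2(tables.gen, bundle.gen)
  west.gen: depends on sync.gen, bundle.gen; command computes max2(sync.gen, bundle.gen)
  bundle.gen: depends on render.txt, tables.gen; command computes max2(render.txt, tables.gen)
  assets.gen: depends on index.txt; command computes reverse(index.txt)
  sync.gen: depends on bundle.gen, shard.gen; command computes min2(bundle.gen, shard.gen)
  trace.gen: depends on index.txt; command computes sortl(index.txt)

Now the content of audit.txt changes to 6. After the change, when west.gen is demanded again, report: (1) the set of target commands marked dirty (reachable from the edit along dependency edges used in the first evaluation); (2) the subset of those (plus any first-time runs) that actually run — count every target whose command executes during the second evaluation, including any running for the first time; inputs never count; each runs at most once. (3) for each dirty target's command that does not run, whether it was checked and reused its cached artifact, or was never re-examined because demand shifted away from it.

The edit dirties: bundle.gen, shard.gen, sync.gen, tables.gen, west.gen.
1 target commands run: tables.gen.
Cache hits after checking: bundle.gen, shard.gen, sync.gen, west.gen.
Note the absorption at tables.gen: it re-runs yet its value is the same, leaving the output's value untouched.

First demand of the output computes:
  tables.gen = min2(0, -3) = -3
  bundle.gen = max2(-3, -3) = -3
  shard.gen = max2(-3, -3) = -3
  sync.gen = min2(-3, -3) = -3
  west.gen = max2(-3, -3) = -3

After the edit, cleaning proceeds:
  tables.gen: a read changed (audit.txt 0->6) — executes, giving -3 — identical to its old value.
  bundle.gen: dirty, but its reads are unchanged (render.txt unchanged, tables.gen unchanged); cached -3 stands.
  shard.gen: dirty, but its reads are unchanged (tables.gen unchanged, bundle.gen unchanged); cached -3 stands.
  sync.gen: dirty, but its reads are unchanged (bundle.gen unchanged, shard.gen unchanged); cached -3 stands.
  west.gen: dirty, but its reads are unchanged (sync.gen unchanged, bundle.gen unchanged); cached -3 stands.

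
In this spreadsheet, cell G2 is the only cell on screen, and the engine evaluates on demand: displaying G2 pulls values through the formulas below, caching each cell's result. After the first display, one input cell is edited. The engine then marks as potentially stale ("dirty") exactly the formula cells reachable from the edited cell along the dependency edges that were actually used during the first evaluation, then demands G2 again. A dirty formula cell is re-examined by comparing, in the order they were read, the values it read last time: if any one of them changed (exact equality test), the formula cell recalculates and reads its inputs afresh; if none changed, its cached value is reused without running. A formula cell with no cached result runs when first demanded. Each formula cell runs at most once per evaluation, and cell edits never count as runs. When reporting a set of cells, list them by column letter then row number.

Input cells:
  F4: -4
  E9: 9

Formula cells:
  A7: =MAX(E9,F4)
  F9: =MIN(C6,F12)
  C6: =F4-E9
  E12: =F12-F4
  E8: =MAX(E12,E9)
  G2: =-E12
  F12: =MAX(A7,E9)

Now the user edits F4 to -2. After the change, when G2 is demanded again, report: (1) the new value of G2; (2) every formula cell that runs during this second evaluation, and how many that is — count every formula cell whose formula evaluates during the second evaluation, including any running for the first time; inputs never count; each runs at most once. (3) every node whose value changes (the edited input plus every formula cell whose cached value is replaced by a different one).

G2 now evaluates to -11.
Run set: A7, E12, G2 (3 run).
Changed values: E12, F4, G2.
The important point: at F12 every value read last time is unchanged, so the dirty flag clears without a run.

Initial pass — values computed on the first demand:
  A7 = MAX(9, -4) = 9
  F12 = MAX(9, 9) = 9
  E12 = 9 - -4 = 13
  G2 = -(13) = -13

Second demand — change propagation:
  A7: re-runs because F4 -4->-2; new result 9 (unchanged).
  F12: re-examined; everything it read last time is the same (A7 unchanged, E9 unchanged) — cache 9 kept, no run.
  E12: re-runs because F4 -4->-2; new result 11.
  G2: re-runs because E12 13->11; new result -11.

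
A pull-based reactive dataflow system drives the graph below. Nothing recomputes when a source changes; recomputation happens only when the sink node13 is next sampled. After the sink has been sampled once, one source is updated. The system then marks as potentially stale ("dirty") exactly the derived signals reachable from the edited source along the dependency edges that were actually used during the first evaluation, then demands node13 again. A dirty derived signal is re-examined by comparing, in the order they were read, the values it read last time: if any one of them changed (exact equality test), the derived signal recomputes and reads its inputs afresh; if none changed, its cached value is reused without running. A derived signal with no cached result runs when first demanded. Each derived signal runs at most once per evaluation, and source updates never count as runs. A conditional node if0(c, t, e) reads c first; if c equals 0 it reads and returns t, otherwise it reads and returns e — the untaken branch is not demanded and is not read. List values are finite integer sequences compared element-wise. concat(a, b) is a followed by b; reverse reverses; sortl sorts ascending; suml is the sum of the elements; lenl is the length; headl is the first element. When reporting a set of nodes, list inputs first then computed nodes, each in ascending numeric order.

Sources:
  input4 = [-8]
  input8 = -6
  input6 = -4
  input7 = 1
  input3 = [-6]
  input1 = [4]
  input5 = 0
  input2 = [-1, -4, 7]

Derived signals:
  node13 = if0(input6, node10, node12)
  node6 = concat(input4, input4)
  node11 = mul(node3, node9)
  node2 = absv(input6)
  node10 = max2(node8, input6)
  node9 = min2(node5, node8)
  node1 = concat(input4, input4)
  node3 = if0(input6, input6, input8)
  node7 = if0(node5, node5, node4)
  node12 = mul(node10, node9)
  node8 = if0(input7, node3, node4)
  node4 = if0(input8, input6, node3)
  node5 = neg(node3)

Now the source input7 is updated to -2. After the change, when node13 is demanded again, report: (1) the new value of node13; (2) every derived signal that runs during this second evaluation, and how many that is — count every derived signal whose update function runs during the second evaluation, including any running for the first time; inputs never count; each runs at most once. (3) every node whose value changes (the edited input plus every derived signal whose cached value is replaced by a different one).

First evaluation (everything demanded from the output):
  node3 = if0(input6=-4 -> else branch input8) = -6
  node4 = if0(input8=-6 -> else branch node3) = -6
  node5 = neg(-6) = 6
  node8 = if0(input7=1 -> else branch node4) = -6
  node9 = min2(6, -6) = -6
  node10 = max2(-6, -4) = -4
  node12 = mul(-4, -6) = 24
  node13 = if0(input6=-4 -> else branch node12) = 24

Propagation after the edit:
  node8: runs — input7 1->-2; result -6 (same value as before).
  node9: checked — values it read are unchanged (node5 unchanged, node8 unchanged); reused cached -6 without running.
  node10: checked — values it read are unchanged (node8 unchanged, input6 unchanged); reused cached -4 without running.
  node12: checked — values it read are unchanged (node10 unchanged, node9 unchanged); reused cached 24 without running.
  node13: checked — values it read are unchanged (input6 unchanged, node12 unchanged); reused cached 24 without running.

Key observation: the change is absorbed at node8 — it re-runs but produces the same value, and the output's value is unchanged.

New value of node13: 24.
Derived signals that run: node8 — 1 in total.
Values that change: input7.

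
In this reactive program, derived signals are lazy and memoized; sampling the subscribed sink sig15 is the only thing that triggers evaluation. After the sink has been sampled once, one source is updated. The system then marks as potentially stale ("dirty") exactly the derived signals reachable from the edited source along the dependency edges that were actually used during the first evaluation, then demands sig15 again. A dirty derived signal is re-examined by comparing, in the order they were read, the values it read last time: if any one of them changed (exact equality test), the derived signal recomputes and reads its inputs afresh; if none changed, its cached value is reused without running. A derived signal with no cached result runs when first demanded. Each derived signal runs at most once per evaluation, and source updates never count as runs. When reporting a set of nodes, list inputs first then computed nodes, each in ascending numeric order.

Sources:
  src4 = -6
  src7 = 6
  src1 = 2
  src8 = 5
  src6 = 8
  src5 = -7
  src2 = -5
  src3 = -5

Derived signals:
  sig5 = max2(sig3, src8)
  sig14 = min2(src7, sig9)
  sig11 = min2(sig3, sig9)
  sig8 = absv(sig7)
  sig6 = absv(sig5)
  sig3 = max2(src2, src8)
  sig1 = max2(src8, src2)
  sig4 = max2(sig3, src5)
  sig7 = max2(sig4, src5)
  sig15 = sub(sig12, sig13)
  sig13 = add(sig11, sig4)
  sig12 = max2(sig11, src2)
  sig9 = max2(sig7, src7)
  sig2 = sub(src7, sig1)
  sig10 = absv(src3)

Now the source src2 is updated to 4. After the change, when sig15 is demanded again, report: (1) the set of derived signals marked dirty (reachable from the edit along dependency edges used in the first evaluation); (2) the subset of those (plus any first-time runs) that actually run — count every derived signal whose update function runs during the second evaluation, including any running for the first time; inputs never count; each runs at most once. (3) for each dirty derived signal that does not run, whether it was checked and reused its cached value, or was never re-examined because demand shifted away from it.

The edit dirties: sig3, sig4, sig7, sig9, sig11, sig12, sig13, sig15.
2 derived signals run: sig3, sig12.
Cache hits after checking: sig4, sig7, sig9, sig11, sig13, sig15.
Note where the cutoff bites: sig4 is checked, finds nothing changed, and keeps its cache.

First demand of the output computes:
  sig3 = max2(-5, 5) = 5
  sig4 = max2(5, -7) = 5
  sig7 = max2(5, -7) = 5
  sig9 = max2(5, 6) = 6
  sig11 = min2(5, 6) = 5
  sig12 = max2(5, -5) = 5
  sig13 = add(5, 5) = 10
  sig15 = sub(5, 10) = -5

After the edit, cleaning proceeds:
  sig3: a read changed (src2 -5->4) — executes, giving 5 — identical to its old value.
  sig4: dirty, but its reads are unchanged (sig3 unchanged, src5 unchanged); cached 5 stands.
  sig7: dirty, but its reads are unchanged (sig4 unchanged, src5 unchanged); cached 5 stands.
  sig9: dirty, but its reads are unchanged (sig7 unchanged, src7 unchanged); cached 6 stands.
  sig11: dirty, but its reads are unchanged (sig3 unchanged, sig9 unchanged); cached 5 stands.
  sig12: a read changed (src2 -5->4) — executes, giving 5 — identical to its old value.
  sig13: dirty, but its reads are unchanged (sig11 unchanged, sig4 unchanged); cached 10 stands.
  sig15: dirty, but its reads are unchanged (sig12 unchanged, sig13 unchanged); cached -5 stands.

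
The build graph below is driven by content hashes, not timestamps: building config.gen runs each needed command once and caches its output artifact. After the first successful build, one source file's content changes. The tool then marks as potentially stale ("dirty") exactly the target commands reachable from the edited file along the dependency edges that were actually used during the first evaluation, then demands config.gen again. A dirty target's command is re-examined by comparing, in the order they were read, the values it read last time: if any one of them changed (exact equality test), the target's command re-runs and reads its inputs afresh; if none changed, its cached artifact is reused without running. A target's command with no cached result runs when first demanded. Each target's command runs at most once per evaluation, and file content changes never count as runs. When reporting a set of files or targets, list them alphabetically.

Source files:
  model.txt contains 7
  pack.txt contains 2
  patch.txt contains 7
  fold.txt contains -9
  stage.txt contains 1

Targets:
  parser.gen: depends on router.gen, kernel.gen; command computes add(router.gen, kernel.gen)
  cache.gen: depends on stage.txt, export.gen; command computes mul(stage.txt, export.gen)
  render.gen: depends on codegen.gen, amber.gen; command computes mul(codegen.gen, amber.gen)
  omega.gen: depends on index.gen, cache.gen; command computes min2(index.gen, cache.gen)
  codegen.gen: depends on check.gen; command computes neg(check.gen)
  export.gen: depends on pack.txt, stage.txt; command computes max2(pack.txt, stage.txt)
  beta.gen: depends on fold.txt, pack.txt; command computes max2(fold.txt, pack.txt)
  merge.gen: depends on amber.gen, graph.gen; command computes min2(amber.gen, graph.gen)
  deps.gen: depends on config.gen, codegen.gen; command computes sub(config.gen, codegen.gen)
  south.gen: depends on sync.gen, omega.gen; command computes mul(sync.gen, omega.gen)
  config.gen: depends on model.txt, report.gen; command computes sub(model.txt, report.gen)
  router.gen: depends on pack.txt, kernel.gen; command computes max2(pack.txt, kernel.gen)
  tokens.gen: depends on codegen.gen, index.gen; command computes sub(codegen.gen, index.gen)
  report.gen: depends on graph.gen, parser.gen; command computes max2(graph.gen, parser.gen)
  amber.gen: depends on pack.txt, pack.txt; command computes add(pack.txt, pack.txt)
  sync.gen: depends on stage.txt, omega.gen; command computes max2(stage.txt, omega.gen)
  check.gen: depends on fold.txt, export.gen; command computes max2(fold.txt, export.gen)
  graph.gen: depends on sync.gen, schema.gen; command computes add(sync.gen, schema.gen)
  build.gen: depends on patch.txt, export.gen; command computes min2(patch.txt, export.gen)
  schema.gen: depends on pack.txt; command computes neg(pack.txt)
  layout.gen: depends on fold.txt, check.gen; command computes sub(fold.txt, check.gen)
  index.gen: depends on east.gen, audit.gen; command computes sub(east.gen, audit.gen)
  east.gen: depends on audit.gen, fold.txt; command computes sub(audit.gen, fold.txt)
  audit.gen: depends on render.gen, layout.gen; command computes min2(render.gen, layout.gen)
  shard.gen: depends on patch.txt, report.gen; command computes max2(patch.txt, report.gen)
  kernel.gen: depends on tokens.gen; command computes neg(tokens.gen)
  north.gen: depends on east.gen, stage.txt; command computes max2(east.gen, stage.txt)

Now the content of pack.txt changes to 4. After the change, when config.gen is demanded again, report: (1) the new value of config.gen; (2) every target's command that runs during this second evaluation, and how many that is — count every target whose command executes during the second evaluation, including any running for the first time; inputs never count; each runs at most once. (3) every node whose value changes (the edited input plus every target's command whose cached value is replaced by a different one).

config.gen now evaluates to -19.
Run set: amber.gen, audit.gen, cache.gen, check.gen, codegen.gen, config.gen, east.gen, export.gen, graph.gen, index.gen, kernel.gen, layout.gen, omega.gen, parser.gen, render.gen, report.gen, router.gen, schema.gen, sync.gen, tokens.gen (20 run).
Changed values: amber.gen, audit.gen, cache.gen, check.gen, codegen.gen, config.gen, east.gen, export.gen, kernel.gen, layout.gen, omega.gen, pack.txt, parser.gen, render.gen, report.gen, router.gen, schema.gen, sync.gen, tokens.gen.

Initial pass — values computed on the first demand:
  amber.gen = add(2, 2) = 4
  export.gen = max2(2, 1) = 2
  cache.gen = mul(1, 2) = 2
  check.gen = max2(-9, 2) = 2
  codegen.gen = neg(2) = -2
  layout.gen = sub(-9, 2) = -11
  render.gen = mul(-2, 4) = -8
  audit.gen = min2(-8, -11) = -11
  east.gen = sub(-11, -9) = -2
  index.gen = sub(-2, -11) = 9
  omega.gen = min2(9, 2) = 2
  schema.gen = neg(2) = -2
  sync.gen = max2(1, 2) = 2
  graph.gen = add(2, -2) = 0
  tokens.gen = sub(-2, 9) = -11
  kernel.gen = neg(-11) = 11
  router.gen = max2(2, 11) = 11
  parser.gen = add(11, 11) = 22
  report.gen = max2(0, 22) = 22
  config.gen = sub(7, 22) = -15

Second demand — change propagation:
  amber.gen: re-runs because pack.txt 2->4; pack.txt 2->4; new result 8.
  export.gen: re-runs because pack.txt 2->4; new result 4.
  cache.gen: re-runs because export.gen 2->4; new result 4.
  check.gen: re-runs because export.gen 2->4; new result 4.
  codegen.gen: re-runs because check.gen 2->4; new result -4.
  layout.gen: re-runs because check.gen 2->4; new result -13.
  render.gen: re-runs because codegen.gen -2->-4; amber.gen 4->8; new result -32.
  audit.gen: re-runs because render.gen -8->-32; layout.gen -11->-13; new result -32.
  east.gen: re-runs because audit.gen -11->-32; new result -23.
  index.gen: re-runs because east.gen -2->-23; audit.gen -11->-32; new result 9 (unchanged).
  omega.gen: re-runs because cache.gen 2->4; new result 4.
  schema.gen: re-runs because pack.txt 2->4; new result -4.
  sync.gen: re-runs because omega.gen 2->4; new result 4.
  graph.gen: re-runs because sync.gen 2->4; schema.gen -2->-4; new result 0 (unchanged).
  tokens.gen: re-runs because codegen.gen -2->-4; new result -13.
  kernel.gen: re-runs because tokens.gen -11->-13; new result 13.
  router.gen: re-runs because pack.txt 2->4; kernel.gen 11->13; new result 13.
  parser.gen: re-runs because router.gen 11->13; kernel.gen 11->13; new result 26.
  report.gen: re-runs because parser.gen 22->26; new result 26.
  config.gen: re-runs because report.gen 22->26; new result -19.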